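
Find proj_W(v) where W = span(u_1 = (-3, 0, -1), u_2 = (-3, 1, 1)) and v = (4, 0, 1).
proj_W(v) = (183/46, -3/23, 49/46)

Set up U = [u_1 | ... | u_2] ∈ R^(3×2). The projector onto W = col(U) is P = U (U^T U)^(-1) U^T.
Compute U^T U =
  [10, 8]
  [8, 11],
and U^T v = (-13, -11).
Solve U^T U · c = U^T v for the coefficients: c = (-55/46, -3/23). The projection is proj_W(v) = U c.
Check: (v - proj_W(v)) · u_1 = 0  (should be 0).
Check: (v - proj_W(v)) · u_2 = 0  (should be 0).
Result: proj_W(v) = (183/46, -3/23, 49/46).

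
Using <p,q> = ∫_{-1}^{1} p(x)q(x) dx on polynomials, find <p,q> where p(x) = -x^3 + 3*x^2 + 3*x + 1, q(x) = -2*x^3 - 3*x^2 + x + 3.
<p,q> = 216/35

Expand the product: p(x)·q(x) = 2*x^6 - 3*x^5 - 16*x^4 - 11*x^3 + 9*x^2 + 10*x + 3.
∫_{-1}^{1} of each monomial x^k gives [2/(k+1) if k even, 0 if k odd]. Integrating term-by-term (or equivalently evaluating the antiderivative F(x) = 2*x^7/7 - x^6/2 - 16*x^5/5 - 11*x^4/4 + 3*x^3 + 5*x^2 + 3*x at the endpoints):
  F(1) − F(−1) = 677/140 − (-187/140) = 216/35.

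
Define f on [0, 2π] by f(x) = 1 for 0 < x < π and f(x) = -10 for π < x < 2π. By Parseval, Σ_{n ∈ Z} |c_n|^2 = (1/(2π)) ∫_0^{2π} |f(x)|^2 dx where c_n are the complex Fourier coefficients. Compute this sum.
Σ |c_n|^2 = 101/2

Parseval equates the L^2 energy of f (normalised by 1/(2π)) with the ℓ^2 sum of its Fourier coefficients: (1/(2π)) ∫_0^{2π} |f|^2 = Σ |c_n|^2.
Compute the left side: (1/(2π)) [∫_0^π 1^2 dx + ∫_π^{2π} (-10)^2 dx] = (1/(2π)) · (1π + 100π) = (1 + 100)/2 = 101/2.
So Σ_{n ∈ Z} |c_n|^2 = 101/2.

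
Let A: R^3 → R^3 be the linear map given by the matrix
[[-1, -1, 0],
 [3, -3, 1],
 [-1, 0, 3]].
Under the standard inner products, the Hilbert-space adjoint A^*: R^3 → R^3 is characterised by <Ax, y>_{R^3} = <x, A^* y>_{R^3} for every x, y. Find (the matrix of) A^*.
A^* = A^T =
[[-1, 3, -1],
 [-1, -3, 0],
 [0, 1, 3]]

For real matrices with standard dot products, the defining identity <Ax, y> = <x, A^* y> gives (Ax)^T y = x^T (A^*) y, i.e. x^T A^T y = x^T (A^*) y. Since this holds for all x, y, we must have A^* = A^T. Therefore
A^* =
[[-1, 3, -1],
 [-1, -3, 0],
 [0, 1, 3]].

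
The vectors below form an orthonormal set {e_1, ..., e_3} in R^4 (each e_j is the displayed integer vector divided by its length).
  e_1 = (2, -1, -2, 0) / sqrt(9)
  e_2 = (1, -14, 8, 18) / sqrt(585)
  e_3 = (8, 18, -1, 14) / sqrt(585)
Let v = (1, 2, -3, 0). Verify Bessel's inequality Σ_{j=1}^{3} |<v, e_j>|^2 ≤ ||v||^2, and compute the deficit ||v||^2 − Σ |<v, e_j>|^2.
Σ |<v, e_j>|^2 = 110/9; ||v||^2 = 14; deficit = 16/9

Write each e_j = u_j / sqrt(<u_j, u_j>) where u_j is the displayed integer vector. Then <v, e_j> = <v, u_j> / sqrt(<u_j, u_j>), so |<v, e_j>|^2 = <v, u_j>^2 / <u_j, u_j>.
Coefficients: <v, e_1> = 6/sqrt(9), <v, e_2> = -51/sqrt(585), <v, e_3> = 47/sqrt(585).
Square and sum: Σ |<v, e_j>|^2 = 110/9.
Compute ||v||^2 = v·v = 14.
Deficit = 14 − 110/9 = 16/9 ≥ 0, confirming Bessel's inequality. (The deficit equals ||v − Σ <v,e_j> e_j||^2, the squared distance from v to span{e_j}.)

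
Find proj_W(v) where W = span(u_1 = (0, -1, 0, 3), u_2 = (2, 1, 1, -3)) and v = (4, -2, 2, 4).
proj_W(v) = (4, -7/5, 2, 21/5)

Set up U = [u_1 | ... | u_2] ∈ R^(4×2). The projector onto W = col(U) is P = U (U^T U)^(-1) U^T.
Compute U^T U =
  [10, -10]
  [-10, 15],
and U^T v = (14, -4).
Solve U^T U · c = U^T v for the coefficients: c = (17/5, 2). The projection is proj_W(v) = U c.
Check: (v - proj_W(v)) · u_1 = 0  (should be 0).
Check: (v - proj_W(v)) · u_2 = 0  (should be 0).
Result: proj_W(v) = (4, -7/5, 2, 21/5).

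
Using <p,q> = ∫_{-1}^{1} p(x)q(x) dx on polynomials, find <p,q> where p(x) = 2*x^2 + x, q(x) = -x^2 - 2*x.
<p,q> = -32/15

Expand the product: p(x)·q(x) = -2*x^4 - 5*x^3 - 2*x^2.
∫_{-1}^{1} of each monomial x^k gives [2/(k+1) if k even, 0 if k odd]. Integrating term-by-term (or equivalently evaluating the antiderivative F(x) = -2*x^5/5 - 5*x^4/4 - 2*x^3/3 at the endpoints):
  F(1) − F(−1) = -139/60 − (-11/60) = -32/15.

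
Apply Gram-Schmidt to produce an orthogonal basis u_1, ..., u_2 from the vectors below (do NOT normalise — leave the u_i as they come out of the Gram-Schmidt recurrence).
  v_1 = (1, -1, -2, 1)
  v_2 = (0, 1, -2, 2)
Orthogonal basis:
  u_1 = (1, -1, -2, 1)
  u_2 = (-5/7, 12/7, -4/7, 9/7)

Apply the Gram-Schmidt recurrence
  u_1 = v_1
  u_i = v_i − Σ_{j<i} ((v_i · u_j) / (u_j · u_j)) · u_j.

Step by step this gives:
  u_1 = (1, -1, -2, 1)
  u_2 = (-5/7, 12/7, -4/7, 9/7)

Orthogonality check:
  u_2 · u_1 = 0 (should be 0)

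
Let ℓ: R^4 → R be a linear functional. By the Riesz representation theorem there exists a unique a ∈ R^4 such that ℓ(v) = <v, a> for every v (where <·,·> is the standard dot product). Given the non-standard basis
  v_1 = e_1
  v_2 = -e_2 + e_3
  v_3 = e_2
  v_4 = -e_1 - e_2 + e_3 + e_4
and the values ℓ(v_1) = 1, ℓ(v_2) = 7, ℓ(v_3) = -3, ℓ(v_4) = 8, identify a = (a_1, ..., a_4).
a = (1, -3, 4, 2)

Write a = (a_1, ..., a_4) in the standard basis. For each basis vector v_i, ℓ(v_i) = <v_i, a> is a linear equation in the a_j's. Collect the n equations into a matrix system V a = ℓ, where row i of V is v_i (expressed in the standard basis). Since V is invertible (lower-triangular with 1s on the diagonal, up to permutation), solve by back-substitution:
  V =
[[1, 0, 0, 0],
 [0, -1, 1, 0],
 [0, 1, 0, 0],
 [-1, -1, 1, 1]]
  V a = (1, 7, -3, 8)
Solving gives a = (1, -3, 4, 2).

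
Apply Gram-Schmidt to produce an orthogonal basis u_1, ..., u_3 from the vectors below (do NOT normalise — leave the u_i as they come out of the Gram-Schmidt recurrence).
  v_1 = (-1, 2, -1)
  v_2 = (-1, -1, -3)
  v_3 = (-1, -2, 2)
Orthogonal basis:
  u_1 = (-1, 2, -1)
  u_2 = (-2/3, -5/3, -8/3)
  u_3 = (-119/62, -17/31, 51/62)

Apply the Gram-Schmidt recurrence
  u_1 = v_1
  u_i = v_i − Σ_{j<i} ((v_i · u_j) / (u_j · u_j)) · u_j.

Step by step this gives:
  u_1 = (-1, 2, -1)
  u_2 = (-2/3, -5/3, -8/3)
  u_3 = (-119/62, -17/31, 51/62)

Orthogonality check:
  u_2 · u_1 = 0 (should be 0)
  u_3 · u_1 = 0 (should be 0)
  u_3 · u_2 = 0 (should be 0)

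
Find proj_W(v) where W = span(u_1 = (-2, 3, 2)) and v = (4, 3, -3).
proj_W(v) = (10/17, -15/17, -10/17)

Set up U = [u_1 | ... | u_1] ∈ R^(3×1). The projector onto W = col(U) is P = U (U^T U)^(-1) U^T.
Compute U^T U =
  [17],
and U^T v = (-5).
Solve U^T U · c = U^T v for the coefficients: c = (-5/17). The projection is proj_W(v) = U c.
Check: (v - proj_W(v)) · u_1 = 0  (should be 0).
Result: proj_W(v) = (10/17, -15/17, -10/17).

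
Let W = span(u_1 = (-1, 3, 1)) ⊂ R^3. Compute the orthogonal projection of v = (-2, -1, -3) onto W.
proj_W(v) = (4/11, -12/11, -4/11)

Set up U = [u_1 | ... | u_1] ∈ R^(3×1). The projector onto W = col(U) is P = U (U^T U)^(-1) U^T.
Compute U^T U =
  [11],
and U^T v = (-4).
Solve U^T U · c = U^T v for the coefficients: c = (-4/11). The projection is proj_W(v) = U c.
Check: (v - proj_W(v)) · u_1 = 0  (should be 0).
Result: proj_W(v) = (4/11, -12/11, -4/11).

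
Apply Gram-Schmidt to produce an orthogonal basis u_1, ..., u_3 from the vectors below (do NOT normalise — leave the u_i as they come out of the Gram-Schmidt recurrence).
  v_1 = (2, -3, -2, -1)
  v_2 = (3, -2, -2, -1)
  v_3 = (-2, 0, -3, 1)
Orthogonal basis:
  u_1 = (2, -3, -2, -1)
  u_2 = (10/9, 5/6, -1/9, -1/18)
  u_3 = (-1, 1, -3, 1)

Apply the Gram-Schmidt recurrence
  u_1 = v_1
  u_i = v_i − Σ_{j<i} ((v_i · u_j) / (u_j · u_j)) · u_j.

Step by step this gives:
  u_1 = (2, -3, -2, -1)
  u_2 = (10/9, 5/6, -1/9, -1/18)
  u_3 = (-1, 1, -3, 1)

Orthogonality check:
  u_2 · u_1 = 0 (should be 0)
  u_3 · u_1 = 0 (should be 0)
  u_3 · u_2 = 0 (should be 0)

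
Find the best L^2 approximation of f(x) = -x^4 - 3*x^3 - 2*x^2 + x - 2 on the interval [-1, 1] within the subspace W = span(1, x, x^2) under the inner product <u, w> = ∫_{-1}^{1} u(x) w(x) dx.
g(x) = -20*x^2/7 - 4*x/5 - 67/35

The best approximation g ∈ W is the orthogonal projection of f onto W. Writing g = a_0 + a_1 x + a_2 x^2, the coefficients solve the normal equations G · a = b where
  G_{ij} = <φ_i, φ_j> and b_i = <f, φ_i>, with φ_0 = 1, φ_1 = x, φ_2 = x^2.
G =
  [2, 0, 2/3]
  [0, 2/3, 0]
  [2/3, 0, 2/5],
b = (-86/15, -8/15, -254/105).
Solving gives a_0 = -67/35, a_1 = -4/5, a_2 = -20/7, so
  g(x) = -20*x^2/7 - 4*x/5 - 67/35.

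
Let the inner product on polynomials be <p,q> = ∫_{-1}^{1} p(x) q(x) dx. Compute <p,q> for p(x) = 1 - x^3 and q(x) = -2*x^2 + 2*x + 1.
<p,q> = -2/15

Expand the product: p(x)·q(x) = 2*x^5 - 2*x^4 - x^3 - 2*x^2 + 2*x + 1.
∫_{-1}^{1} of each monomial x^k gives [2/(k+1) if k even, 0 if k odd]. Integrating term-by-term (or equivalently evaluating the antiderivative F(x) = x^6/3 - 2*x^5/5 - x^4/4 - 2*x^3/3 + x^2 + x at the endpoints):
  F(1) − F(−1) = 61/60 − (23/20) = -2/15.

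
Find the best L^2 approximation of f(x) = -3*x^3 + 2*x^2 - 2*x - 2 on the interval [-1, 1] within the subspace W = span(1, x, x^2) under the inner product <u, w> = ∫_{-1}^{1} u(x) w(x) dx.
g(x) = 2*x^2 - 19*x/5 - 2

The best approximation g ∈ W is the orthogonal projection of f onto W. Writing g = a_0 + a_1 x + a_2 x^2, the coefficients solve the normal equations G · a = b where
  G_{ij} = <φ_i, φ_j> and b_i = <f, φ_i>, with φ_0 = 1, φ_1 = x, φ_2 = x^2.
G =
  [2, 0, 2/3]
  [0, 2/3, 0]
  [2/3, 0, 2/5],
b = (-8/3, -38/15, -8/15).
Solving gives a_0 = -2, a_1 = -19/5, a_2 = 2, so
  g(x) = 2*x^2 - 19*x/5 - 2.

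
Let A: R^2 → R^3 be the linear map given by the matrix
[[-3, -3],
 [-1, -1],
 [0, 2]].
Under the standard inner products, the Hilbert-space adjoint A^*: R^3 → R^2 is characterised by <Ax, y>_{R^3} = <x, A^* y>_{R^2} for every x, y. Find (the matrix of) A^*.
A^* = A^T =
[[-3, -1, 0],
 [-3, -1, 2]]

For real matrices with standard dot products, the defining identity <Ax, y> = <x, A^* y> gives (Ax)^T y = x^T (A^*) y, i.e. x^T A^T y = x^T (A^*) y. Since this holds for all x, y, we must have A^* = A^T. Therefore
A^* =
[[-3, -1, 0],
 [-3, -1, 2]].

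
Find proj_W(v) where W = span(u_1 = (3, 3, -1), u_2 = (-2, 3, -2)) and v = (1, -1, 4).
proj_W(v) = (445/298, -345/149, 457/298)

Set up U = [u_1 | ... | u_2] ∈ R^(3×2). The projector onto W = col(U) is P = U (U^T U)^(-1) U^T.
Compute U^T U =
  [19, 5]
  [5, 17],
and U^T v = (-4, -13).
Solve U^T U · c = U^T v for the coefficients: c = (-3/298, -227/298). The projection is proj_W(v) = U c.
Check: (v - proj_W(v)) · u_1 = 0  (should be 0).
Check: (v - proj_W(v)) · u_2 = 0  (should be 0).
Result: proj_W(v) = (445/298, -345/149, 457/298).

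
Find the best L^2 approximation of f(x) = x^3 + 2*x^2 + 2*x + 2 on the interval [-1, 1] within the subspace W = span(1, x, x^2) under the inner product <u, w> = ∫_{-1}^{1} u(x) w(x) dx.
g(x) = 2*x^2 + 13*x/5 + 2

The best approximation g ∈ W is the orthogonal projection of f onto W. Writing g = a_0 + a_1 x + a_2 x^2, the coefficients solve the normal equations G · a = b where
  G_{ij} = <φ_i, φ_j> and b_i = <f, φ_i>, with φ_0 = 1, φ_1 = x, φ_2 = x^2.
G =
  [2, 0, 2/3]
  [0, 2/3, 0]
  [2/3, 0, 2/5],
b = (16/3, 26/15, 32/15).
Solving gives a_0 = 2, a_1 = 13/5, a_2 = 2, so
  g(x) = 2*x^2 + 13*x/5 + 2.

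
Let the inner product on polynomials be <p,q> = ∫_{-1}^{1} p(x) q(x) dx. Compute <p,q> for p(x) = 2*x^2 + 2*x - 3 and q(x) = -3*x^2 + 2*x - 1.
<p,q> = 164/15

Expand the product: p(x)·q(x) = -6*x^4 - 2*x^3 + 11*x^2 - 8*x + 3.
∫_{-1}^{1} of each monomial x^k gives [2/(k+1) if k even, 0 if k odd]. Integrating term-by-term (or equivalently evaluating the antiderivative F(x) = -6*x^5/5 - x^4/2 + 11*x^3/3 - 4*x^2 + 3*x at the endpoints):
  F(1) − F(−1) = 29/30 − (-299/30) = 164/15.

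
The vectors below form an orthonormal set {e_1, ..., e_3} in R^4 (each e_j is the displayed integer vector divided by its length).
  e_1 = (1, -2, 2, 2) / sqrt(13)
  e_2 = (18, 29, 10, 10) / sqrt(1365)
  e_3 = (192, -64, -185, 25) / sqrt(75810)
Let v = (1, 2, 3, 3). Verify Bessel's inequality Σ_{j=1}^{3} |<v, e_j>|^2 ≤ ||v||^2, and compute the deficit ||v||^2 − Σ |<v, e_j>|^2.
Σ |<v, e_j>|^2 = 7965/361; ||v||^2 = 23; deficit = 338/361

Write each e_j = u_j / sqrt(<u_j, u_j>) where u_j is the displayed integer vector. Then <v, e_j> = <v, u_j> / sqrt(<u_j, u_j>), so |<v, e_j>|^2 = <v, u_j>^2 / <u_j, u_j>.
Coefficients: <v, e_1> = 9/sqrt(13), <v, e_2> = 136/sqrt(1365), <v, e_3> = -416/sqrt(75810).
Square and sum: Σ |<v, e_j>|^2 = 7965/361.
Compute ||v||^2 = v·v = 23.
Deficit = 23 − 7965/361 = 338/361 ≥ 0, confirming Bessel's inequality. (The deficit equals ||v − Σ <v,e_j> e_j||^2, the squared distance from v to span{e_j}.)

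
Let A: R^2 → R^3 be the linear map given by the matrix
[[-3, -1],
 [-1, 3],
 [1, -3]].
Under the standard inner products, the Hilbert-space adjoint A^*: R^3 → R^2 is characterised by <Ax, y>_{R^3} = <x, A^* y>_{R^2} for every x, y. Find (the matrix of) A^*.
A^* = A^T =
[[-3, -1, 1],
 [-1, 3, -3]]

For real matrices with standard dot products, the defining identity <Ax, y> = <x, A^* y> gives (Ax)^T y = x^T (A^*) y, i.e. x^T A^T y = x^T (A^*) y. Since this holds for all x, y, we must have A^* = A^T. Therefore
A^* =
[[-3, -1, 1],
 [-1, 3, -3]].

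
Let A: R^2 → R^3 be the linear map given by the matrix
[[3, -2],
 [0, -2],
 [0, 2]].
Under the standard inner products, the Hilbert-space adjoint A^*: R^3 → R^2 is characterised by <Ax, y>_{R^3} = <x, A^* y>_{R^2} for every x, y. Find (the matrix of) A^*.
A^* = A^T =
[[3, 0, 0],
 [-2, -2, 2]]

For real matrices with standard dot products, the defining identity <Ax, y> = <x, A^* y> gives (Ax)^T y = x^T (A^*) y, i.e. x^T A^T y = x^T (A^*) y. Since this holds for all x, y, we must have A^* = A^T. Therefore
A^* =
[[3, 0, 0],
 [-2, -2, 2]].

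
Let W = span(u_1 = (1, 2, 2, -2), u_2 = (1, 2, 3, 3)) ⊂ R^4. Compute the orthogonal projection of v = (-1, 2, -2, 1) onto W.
proj_W(v) = (-27/137, -54/137, -93/274, 183/274)

Set up U = [u_1 | ... | u_2] ∈ R^(4×2). The projector onto W = col(U) is P = U (U^T U)^(-1) U^T.
Compute U^T U =
  [13, 5]
  [5, 23],
and U^T v = (-3, 0).
Solve U^T U · c = U^T v for the coefficients: c = (-69/274, 15/274). The projection is proj_W(v) = U c.
Check: (v - proj_W(v)) · u_1 = 0  (should be 0).
Check: (v - proj_W(v)) · u_2 = 0  (should be 0).
Result: proj_W(v) = (-27/137, -54/137, -93/274, 183/274).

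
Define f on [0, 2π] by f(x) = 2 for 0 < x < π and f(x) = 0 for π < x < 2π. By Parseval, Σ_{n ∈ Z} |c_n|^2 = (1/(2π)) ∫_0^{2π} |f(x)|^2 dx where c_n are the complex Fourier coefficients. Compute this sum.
Σ |c_n|^2 = 2

Parseval equates the L^2 energy of f (normalised by 1/(2π)) with the ℓ^2 sum of its Fourier coefficients: (1/(2π)) ∫_0^{2π} |f|^2 = Σ |c_n|^2.
Compute the left side: (1/(2π)) [∫_0^π 2^2 dx + ∫_π^{2π} 0^2 dx] = (1/(2π)) · (4π + 0π) = (4 + 0)/2 = 2.
So Σ_{n ∈ Z} |c_n|^2 = 2.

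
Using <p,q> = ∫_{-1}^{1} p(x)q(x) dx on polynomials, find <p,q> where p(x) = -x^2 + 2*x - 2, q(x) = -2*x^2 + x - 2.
<p,q> = 212/15

Expand the product: p(x)·q(x) = 2*x^4 - 5*x^3 + 8*x^2 - 6*x + 4.
∫_{-1}^{1} of each monomial x^k gives [2/(k+1) if k even, 0 if k odd]. Integrating term-by-term (or equivalently evaluating the antiderivative F(x) = 2*x^5/5 - 5*x^4/4 + 8*x^3/3 - 3*x^2 + 4*x at the endpoints):
  F(1) − F(−1) = 169/60 − (-679/60) = 212/15.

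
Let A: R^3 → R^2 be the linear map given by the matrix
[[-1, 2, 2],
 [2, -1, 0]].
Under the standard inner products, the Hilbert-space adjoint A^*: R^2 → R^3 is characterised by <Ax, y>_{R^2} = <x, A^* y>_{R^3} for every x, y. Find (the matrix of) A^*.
A^* = A^T =
[[-1, 2],
 [2, -1],
 [2, 0]]

For real matrices with standard dot products, the defining identity <Ax, y> = <x, A^* y> gives (Ax)^T y = x^T (A^*) y, i.e. x^T A^T y = x^T (A^*) y. Since this holds for all x, y, we must have A^* = A^T. Therefore
A^* =
[[-1, 2],
 [2, -1],
 [2, 0]].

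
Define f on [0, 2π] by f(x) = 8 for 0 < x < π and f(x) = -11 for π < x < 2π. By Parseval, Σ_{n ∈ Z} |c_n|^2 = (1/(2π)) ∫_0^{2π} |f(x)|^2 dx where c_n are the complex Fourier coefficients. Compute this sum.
Σ |c_n|^2 = 185/2

Parseval equates the L^2 energy of f (normalised by 1/(2π)) with the ℓ^2 sum of its Fourier coefficients: (1/(2π)) ∫_0^{2π} |f|^2 = Σ |c_n|^2.
Compute the left side: (1/(2π)) [∫_0^π 8^2 dx + ∫_π^{2π} (-11)^2 dx] = (1/(2π)) · (64π + 121π) = (64 + 121)/2 = 185/2.
So Σ_{n ∈ Z} |c_n|^2 = 185/2.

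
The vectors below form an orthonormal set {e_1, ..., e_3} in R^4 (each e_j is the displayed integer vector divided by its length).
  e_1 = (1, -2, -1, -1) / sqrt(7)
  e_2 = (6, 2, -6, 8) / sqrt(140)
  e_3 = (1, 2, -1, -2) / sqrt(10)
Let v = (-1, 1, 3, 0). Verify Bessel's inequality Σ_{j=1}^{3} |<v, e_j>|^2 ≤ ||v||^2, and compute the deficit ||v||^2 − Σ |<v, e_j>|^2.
Σ |<v, e_j>|^2 = 9; ||v||^2 = 11; deficit = 2

Write each e_j = u_j / sqrt(<u_j, u_j>) where u_j is the displayed integer vector. Then <v, e_j> = <v, u_j> / sqrt(<u_j, u_j>), so |<v, e_j>|^2 = <v, u_j>^2 / <u_j, u_j>.
Coefficients: <v, e_1> = -6/sqrt(7), <v, e_2> = -22/sqrt(140), <v, e_3> = -2/sqrt(10).
Square and sum: Σ |<v, e_j>|^2 = 9.
Compute ||v||^2 = v·v = 11.
Deficit = 11 − 9 = 2 ≥ 0, confirming Bessel's inequality. (The deficit equals ||v − Σ <v,e_j> e_j||^2, the squared distance from v to span{e_j}.)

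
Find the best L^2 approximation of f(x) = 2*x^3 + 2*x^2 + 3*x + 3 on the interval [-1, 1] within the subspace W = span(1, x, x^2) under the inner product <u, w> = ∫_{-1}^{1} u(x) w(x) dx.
g(x) = 2*x^2 + 21*x/5 + 3

The best approximation g ∈ W is the orthogonal projection of f onto W. Writing g = a_0 + a_1 x + a_2 x^2, the coefficients solve the normal equations G · a = b where
  G_{ij} = <φ_i, φ_j> and b_i = <f, φ_i>, with φ_0 = 1, φ_1 = x, φ_2 = x^2.
G =
  [2, 0, 2/3]
  [0, 2/3, 0]
  [2/3, 0, 2/5],
b = (22/3, 14/5, 14/5).
Solving gives a_0 = 3, a_1 = 21/5, a_2 = 2, so
  g(x) = 2*x^2 + 21*x/5 + 3.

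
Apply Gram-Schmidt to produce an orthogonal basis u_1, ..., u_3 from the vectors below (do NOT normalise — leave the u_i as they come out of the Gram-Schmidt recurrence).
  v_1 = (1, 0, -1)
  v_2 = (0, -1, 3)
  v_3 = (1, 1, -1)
Orthogonal basis:
  u_1 = (1, 0, -1)
  u_2 = (3/2, -1, 3/2)
  u_3 = (3/11, 9/11, 3/11)

Apply the Gram-Schmidt recurrence
  u_1 = v_1
  u_i = v_i − Σ_{j<i} ((v_i · u_j) / (u_j · u_j)) · u_j.

Step by step this gives:
  u_1 = (1, 0, -1)
  u_2 = (3/2, -1, 3/2)
  u_3 = (3/11, 9/11, 3/11)

Orthogonality check:
  u_2 · u_1 = 0 (should be 0)
  u_3 · u_1 = 0 (should be 0)
  u_3 · u_2 = 0 (should be 0)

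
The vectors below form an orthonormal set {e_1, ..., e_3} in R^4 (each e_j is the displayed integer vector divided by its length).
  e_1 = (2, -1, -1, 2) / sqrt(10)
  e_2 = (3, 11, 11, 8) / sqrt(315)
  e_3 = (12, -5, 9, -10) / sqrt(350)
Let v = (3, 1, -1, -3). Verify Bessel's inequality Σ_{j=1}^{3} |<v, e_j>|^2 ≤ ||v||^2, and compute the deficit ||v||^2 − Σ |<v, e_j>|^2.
Σ |<v, e_j>|^2 = 211/25; ||v||^2 = 20; deficit = 289/25

Write each e_j = u_j / sqrt(<u_j, u_j>) where u_j is the displayed integer vector. Then <v, e_j> = <v, u_j> / sqrt(<u_j, u_j>), so |<v, e_j>|^2 = <v, u_j>^2 / <u_j, u_j>.
Coefficients: <v, e_1> = 0/sqrt(10), <v, e_2> = -15/sqrt(315), <v, e_3> = 52/sqrt(350).
Square and sum: Σ |<v, e_j>|^2 = 211/25.
Compute ||v||^2 = v·v = 20.
Deficit = 20 − 211/25 = 289/25 ≥ 0, confirming Bessel's inequality. (The deficit equals ||v − Σ <v,e_j> e_j||^2, the squared distance from v to span{e_j}.)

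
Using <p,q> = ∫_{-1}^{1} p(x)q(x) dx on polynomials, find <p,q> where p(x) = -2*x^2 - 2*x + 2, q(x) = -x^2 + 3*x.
<p,q> = -68/15

Expand the product: p(x)·q(x) = 2*x^4 - 4*x^3 - 8*x^2 + 6*x.
∫_{-1}^{1} of each monomial x^k gives [2/(k+1) if k even, 0 if k odd]. Integrating term-by-term (or equivalently evaluating the antiderivative F(x) = 2*x^5/5 - x^4 - 8*x^3/3 + 3*x^2 at the endpoints):
  F(1) − F(−1) = -4/15 − (64/15) = -68/15.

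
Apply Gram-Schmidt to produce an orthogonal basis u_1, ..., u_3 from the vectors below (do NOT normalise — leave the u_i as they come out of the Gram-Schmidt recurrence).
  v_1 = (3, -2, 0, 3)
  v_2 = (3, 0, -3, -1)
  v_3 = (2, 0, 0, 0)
Orthogonal basis:
  u_1 = (3, -2, 0, 3)
  u_2 = (24/11, 6/11, -3, -20/11)
  u_3 = (121/191, 78/191, 144/191, -69/191)

Apply the Gram-Schmidt recurrence
  u_1 = v_1
  u_i = v_i − Σ_{j<i} ((v_i · u_j) / (u_j · u_j)) · u_j.

Step by step this gives:
  u_1 = (3, -2, 0, 3)
  u_2 = (24/11, 6/11, -3, -20/11)
  u_3 = (121/191, 78/191, 144/191, -69/191)

Orthogonality check:
  u_2 · u_1 = 0 (should be 0)
  u_3 · u_1 = 0 (should be 0)
  u_3 · u_2 = 0 (should be 0)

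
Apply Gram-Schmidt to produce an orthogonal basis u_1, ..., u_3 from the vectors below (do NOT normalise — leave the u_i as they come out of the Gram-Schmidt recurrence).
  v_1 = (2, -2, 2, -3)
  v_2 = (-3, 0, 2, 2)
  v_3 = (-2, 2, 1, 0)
Orthogonal basis:
  u_1 = (2, -2, 2, -3)
  u_2 = (-47/21, -16/21, 58/21, 6/7)
  u_3 = (-150/293, 510/293, 129/293, -354/293)

Apply the Gram-Schmidt recurrence
  u_1 = v_1
  u_i = v_i − Σ_{j<i} ((v_i · u_j) / (u_j · u_j)) · u_j.

Step by step this gives:
  u_1 = (2, -2, 2, -3)
  u_2 = (-47/21, -16/21, 58/21, 6/7)
  u_3 = (-150/293, 510/293, 129/293, -354/293)

Orthogonality check:
  u_2 · u_1 = 0 (should be 0)
  u_3 · u_1 = 0 (should be 0)
  u_3 · u_2 = 0 (should be 0)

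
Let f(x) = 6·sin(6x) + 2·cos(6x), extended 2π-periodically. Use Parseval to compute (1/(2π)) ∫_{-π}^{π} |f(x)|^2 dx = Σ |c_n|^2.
Σ |c_n|^2 = 20

Expand |f|^2 and use orthogonality of {sin(nx), cos(mx)} on [-π, π]:
  ∫_{-π}^{π} sin(nx)^2 dx = π, ∫ cos(mx)^2 dx = π, and cross terms integrate to 0.
So ∫_{-π}^{π} f(x)^2 dx = 6^2 · π + 2^2 · π = (36 + 4)π.
Divide by 2π: (36 + 4)/2 = 20.
By Parseval, this equals Σ |c_n|^2.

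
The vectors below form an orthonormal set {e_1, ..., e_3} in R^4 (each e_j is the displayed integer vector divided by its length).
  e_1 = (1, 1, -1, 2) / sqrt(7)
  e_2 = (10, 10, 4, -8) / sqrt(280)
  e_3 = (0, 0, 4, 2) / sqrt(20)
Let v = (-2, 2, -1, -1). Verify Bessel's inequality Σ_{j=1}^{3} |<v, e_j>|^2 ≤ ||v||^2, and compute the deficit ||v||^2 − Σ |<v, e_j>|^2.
Σ |<v, e_j>|^2 = 2; ||v||^2 = 10; deficit = 8

Write each e_j = u_j / sqrt(<u_j, u_j>) where u_j is the displayed integer vector. Then <v, e_j> = <v, u_j> / sqrt(<u_j, u_j>), so |<v, e_j>|^2 = <v, u_j>^2 / <u_j, u_j>.
Coefficients: <v, e_1> = -1/sqrt(7), <v, e_2> = 4/sqrt(280), <v, e_3> = -6/sqrt(20).
Square and sum: Σ |<v, e_j>|^2 = 2.
Compute ||v||^2 = v·v = 10.
Deficit = 10 − 2 = 8 ≥ 0, confirming Bessel's inequality. (The deficit equals ||v − Σ <v,e_j> e_j||^2, the squared distance from v to span{e_j}.)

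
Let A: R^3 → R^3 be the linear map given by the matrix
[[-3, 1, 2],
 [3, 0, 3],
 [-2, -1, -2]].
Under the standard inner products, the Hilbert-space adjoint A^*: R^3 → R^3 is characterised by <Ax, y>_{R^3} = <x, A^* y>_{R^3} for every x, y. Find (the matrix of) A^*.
A^* = A^T =
[[-3, 3, -2],
 [1, 0, -1],
 [2, 3, -2]]

For real matrices with standard dot products, the defining identity <Ax, y> = <x, A^* y> gives (Ax)^T y = x^T (A^*) y, i.e. x^T A^T y = x^T (A^*) y. Since this holds for all x, y, we must have A^* = A^T. Therefore
A^* =
[[-3, 3, -2],
 [1, 0, -1],
 [2, 3, -2]].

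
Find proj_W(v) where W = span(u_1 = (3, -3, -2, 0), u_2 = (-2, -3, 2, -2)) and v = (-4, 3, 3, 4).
proj_W(v) = (-1524/461, 1989/461, 954/461, 186/461)

Set up U = [u_1 | ... | u_2] ∈ R^(4×2). The projector onto W = col(U) is P = U (U^T U)^(-1) U^T.
Compute U^T U =
  [22, -1]
  [-1, 21],
and U^T v = (-27, -3).
Solve U^T U · c = U^T v for the coefficients: c = (-570/461, -93/461). The projection is proj_W(v) = U c.
Check: (v - proj_W(v)) · u_1 = 0  (should be 0).
Check: (v - proj_W(v)) · u_2 = 0  (should be 0).
Result: proj_W(v) = (-1524/461, 1989/461, 954/461, 186/461).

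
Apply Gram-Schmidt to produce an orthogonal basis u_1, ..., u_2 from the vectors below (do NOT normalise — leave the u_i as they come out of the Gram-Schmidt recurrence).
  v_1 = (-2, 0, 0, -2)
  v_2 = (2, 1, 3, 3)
Orthogonal basis:
  u_1 = (-2, 0, 0, -2)
  u_2 = (-1/2, 1, 3, 1/2)

Apply the Gram-Schmidt recurrence
  u_1 = v_1
  u_i = v_i − Σ_{j<i} ((v_i · u_j) / (u_j · u_j)) · u_j.

Step by step this gives:
  u_1 = (-2, 0, 0, -2)
  u_2 = (-1/2, 1, 3, 1/2)

Orthogonality check:
  u_2 · u_1 = 0 (should be 0)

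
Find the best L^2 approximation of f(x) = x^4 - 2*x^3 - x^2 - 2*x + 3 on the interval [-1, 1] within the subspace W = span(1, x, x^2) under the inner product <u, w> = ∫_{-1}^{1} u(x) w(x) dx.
g(x) = -x^2/7 - 16*x/5 + 102/35

The best approximation g ∈ W is the orthogonal projection of f onto W. Writing g = a_0 + a_1 x + a_2 x^2, the coefficients solve the normal equations G · a = b where
  G_{ij} = <φ_i, φ_j> and b_i = <f, φ_i>, with φ_0 = 1, φ_1 = x, φ_2 = x^2.
G =
  [2, 0, 2/3]
  [0, 2/3, 0]
  [2/3, 0, 2/5],
b = (86/15, -32/15, 66/35).
Solving gives a_0 = 102/35, a_1 = -16/5, a_2 = -1/7, so
  g(x) = -x^2/7 - 16*x/5 + 102/35.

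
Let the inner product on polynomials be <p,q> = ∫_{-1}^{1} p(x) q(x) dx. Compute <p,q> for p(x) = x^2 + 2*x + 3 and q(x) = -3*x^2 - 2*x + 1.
<p,q> = -16/5

Expand the product: p(x)·q(x) = -3*x^4 - 8*x^3 - 12*x^2 - 4*x + 3.
∫_{-1}^{1} of each monomial x^k gives [2/(k+1) if k even, 0 if k odd]. Integrating term-by-term (or equivalently evaluating the antiderivative F(x) = -3*x^5/5 - 2*x^4 - 4*x^3 - 2*x^2 + 3*x at the endpoints):
  F(1) − F(−1) = -28/5 − (-12/5) = -16/5.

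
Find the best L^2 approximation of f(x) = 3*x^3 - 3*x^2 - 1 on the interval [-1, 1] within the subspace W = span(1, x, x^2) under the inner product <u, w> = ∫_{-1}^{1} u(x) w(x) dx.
g(x) = -3*x^2 + 9*x/5 - 1

The best approximation g ∈ W is the orthogonal projection of f onto W. Writing g = a_0 + a_1 x + a_2 x^2, the coefficients solve the normal equations G · a = b where
  G_{ij} = <φ_i, φ_j> and b_i = <f, φ_i>, with φ_0 = 1, φ_1 = x, φ_2 = x^2.
G =
  [2, 0, 2/3]
  [0, 2/3, 0]
  [2/3, 0, 2/5],
b = (-4, 6/5, -28/15).
Solving gives a_0 = -1, a_1 = 9/5, a_2 = -3, so
  g(x) = -3*x^2 + 9*x/5 - 1.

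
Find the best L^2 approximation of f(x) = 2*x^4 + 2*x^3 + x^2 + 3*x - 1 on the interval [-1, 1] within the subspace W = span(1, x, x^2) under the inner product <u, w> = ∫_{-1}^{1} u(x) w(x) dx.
g(x) = 19*x^2/7 + 21*x/5 - 41/35

The best approximation g ∈ W is the orthogonal projection of f onto W. Writing g = a_0 + a_1 x + a_2 x^2, the coefficients solve the normal equations G · a = b where
  G_{ij} = <φ_i, φ_j> and b_i = <f, φ_i>, with φ_0 = 1, φ_1 = x, φ_2 = x^2.
G =
  [2, 0, 2/3]
  [0, 2/3, 0]
  [2/3, 0, 2/5],
b = (-8/15, 14/5, 32/105).
Solving gives a_0 = -41/35, a_1 = 21/5, a_2 = 19/7, so
  g(x) = 19*x^2/7 + 21*x/5 - 41/35.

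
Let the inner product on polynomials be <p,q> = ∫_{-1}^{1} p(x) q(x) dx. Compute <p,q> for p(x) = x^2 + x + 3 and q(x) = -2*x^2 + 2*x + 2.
<p,q> = 148/15

Expand the product: p(x)·q(x) = -2*x^4 - 2*x^2 + 8*x + 6.
∫_{-1}^{1} of each monomial x^k gives [2/(k+1) if k even, 0 if k odd]. Integrating term-by-term (or equivalently evaluating the antiderivative F(x) = -2*x^5/5 - 2*x^3/3 + 4*x^2 + 6*x at the endpoints):
  F(1) − F(−1) = 134/15 − (-14/15) = 148/15.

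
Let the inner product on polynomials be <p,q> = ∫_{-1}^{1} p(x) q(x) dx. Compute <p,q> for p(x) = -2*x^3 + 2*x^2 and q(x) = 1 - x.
<p,q> = 32/15

Expand the product: p(x)·q(x) = 2*x^4 - 4*x^3 + 2*x^2.
∫_{-1}^{1} of each monomial x^k gives [2/(k+1) if k even, 0 if k odd]. Integrating term-by-term (or equivalently evaluating the antiderivative F(x) = 2*x^5/5 - x^4 + 2*x^3/3 at the endpoints):
  F(1) − F(−1) = 1/15 − (-31/15) = 32/15.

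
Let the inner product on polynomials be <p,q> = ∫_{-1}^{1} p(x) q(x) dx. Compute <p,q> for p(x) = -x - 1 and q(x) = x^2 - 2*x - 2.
<p,q> = 14/3

Expand the product: p(x)·q(x) = -x^3 + x^2 + 4*x + 2.
∫_{-1}^{1} of each monomial x^k gives [2/(k+1) if k even, 0 if k odd]. Integrating term-by-term (or equivalently evaluating the antiderivative F(x) = -x^4/4 + x^3/3 + 2*x^2 + 2*x at the endpoints):
  F(1) − F(−1) = 49/12 − (-7/12) = 14/3.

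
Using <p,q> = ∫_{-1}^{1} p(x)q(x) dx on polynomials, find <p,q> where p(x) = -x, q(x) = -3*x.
<p,q> = 2

Expand the product: p(x)·q(x) = 3*x^2.
∫_{-1}^{1} of each monomial x^k gives [2/(k+1) if k even, 0 if k odd]. Integrating term-by-term (or equivalently evaluating the antiderivative F(x) = x^3 at the endpoints):
  F(1) − F(−1) = 1 − (-1) = 2.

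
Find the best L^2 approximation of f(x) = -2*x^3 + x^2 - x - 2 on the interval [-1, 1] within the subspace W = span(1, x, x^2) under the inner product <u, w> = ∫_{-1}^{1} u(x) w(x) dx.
g(x) = x^2 - 11*x/5 - 2

The best approximation g ∈ W is the orthogonal projection of f onto W. Writing g = a_0 + a_1 x + a_2 x^2, the coefficients solve the normal equations G · a = b where
  G_{ij} = <φ_i, φ_j> and b_i = <f, φ_i>, with φ_0 = 1, φ_1 = x, φ_2 = x^2.
G =
  [2, 0, 2/3]
  [0, 2/3, 0]
  [2/3, 0, 2/5],
b = (-10/3, -22/15, -14/15).
Solving gives a_0 = -2, a_1 = -11/5, a_2 = 1, so
  g(x) = x^2 - 11*x/5 - 2.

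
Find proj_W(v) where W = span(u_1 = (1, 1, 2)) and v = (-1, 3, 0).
proj_W(v) = (1/3, 1/3, 2/3)

Set up U = [u_1 | ... | u_1] ∈ R^(3×1). The projector onto W = col(U) is P = U (U^T U)^(-1) U^T.
Compute U^T U =
  [6],
and U^T v = (2).
Solve U^T U · c = U^T v for the coefficients: c = (1/3). The projection is proj_W(v) = U c.
Check: (v - proj_W(v)) · u_1 = 0  (should be 0).
Result: proj_W(v) = (1/3, 1/3, 2/3).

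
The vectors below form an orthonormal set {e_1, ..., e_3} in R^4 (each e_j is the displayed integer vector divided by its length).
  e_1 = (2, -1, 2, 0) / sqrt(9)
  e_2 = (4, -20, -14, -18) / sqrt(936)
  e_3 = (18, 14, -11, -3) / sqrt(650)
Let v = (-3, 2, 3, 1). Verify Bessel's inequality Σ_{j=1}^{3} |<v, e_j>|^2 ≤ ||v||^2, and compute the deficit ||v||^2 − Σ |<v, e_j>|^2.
Σ |<v, e_j>|^2 = 494/25; ||v||^2 = 23; deficit = 81/25

Write each e_j = u_j / sqrt(<u_j, u_j>) where u_j is the displayed integer vector. Then <v, e_j> = <v, u_j> / sqrt(<u_j, u_j>), so |<v, e_j>|^2 = <v, u_j>^2 / <u_j, u_j>.
Coefficients: <v, e_1> = -2/sqrt(9), <v, e_2> = -112/sqrt(936), <v, e_3> = -62/sqrt(650).
Square and sum: Σ |<v, e_j>|^2 = 494/25.
Compute ||v||^2 = v·v = 23.
Deficit = 23 − 494/25 = 81/25 ≥ 0, confirming Bessel's inequality. (The deficit equals ||v − Σ <v,e_j> e_j||^2, the squared distance from v to span{e_j}.)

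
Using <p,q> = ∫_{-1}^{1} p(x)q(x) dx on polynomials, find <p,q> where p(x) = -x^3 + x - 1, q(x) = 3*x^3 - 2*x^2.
<p,q> = 176/105

Expand the product: p(x)·q(x) = -3*x^6 + 2*x^5 + 3*x^4 - 5*x^3 + 2*x^2.
∫_{-1}^{1} of each monomial x^k gives [2/(k+1) if k even, 0 if k odd]. Integrating term-by-term (or equivalently evaluating the antiderivative F(x) = -3*x^7/7 + x^6/3 + 3*x^5/5 - 5*x^4/4 + 2*x^3/3 at the endpoints):
  F(1) − F(−1) = -11/140 − (-737/420) = 176/105.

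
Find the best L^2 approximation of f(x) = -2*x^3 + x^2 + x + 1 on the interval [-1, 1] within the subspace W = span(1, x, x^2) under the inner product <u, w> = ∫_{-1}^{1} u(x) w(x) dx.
g(x) = x^2 - x/5 + 1

The best approximation g ∈ W is the orthogonal projection of f onto W. Writing g = a_0 + a_1 x + a_2 x^2, the coefficients solve the normal equations G · a = b where
  G_{ij} = <φ_i, φ_j> and b_i = <f, φ_i>, with φ_0 = 1, φ_1 = x, φ_2 = x^2.
G =
  [2, 0, 2/3]
  [0, 2/3, 0]
  [2/3, 0, 2/5],
b = (8/3, -2/15, 16/15).
Solving gives a_0 = 1, a_1 = -1/5, a_2 = 1, so
  g(x) = x^2 - x/5 + 1.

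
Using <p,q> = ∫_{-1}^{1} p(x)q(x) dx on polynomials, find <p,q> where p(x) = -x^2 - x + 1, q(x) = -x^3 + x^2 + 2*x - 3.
<p,q> = -14/3

Expand the product: p(x)·q(x) = x^5 - 4*x^3 + 2*x^2 + 5*x - 3.
∫_{-1}^{1} of each monomial x^k gives [2/(k+1) if k even, 0 if k odd]. Integrating term-by-term (or equivalently evaluating the antiderivative F(x) = x^6/6 - x^4 + 2*x^3/3 + 5*x^2/2 - 3*x at the endpoints):
  F(1) − F(−1) = -2/3 − (4) = -14/3.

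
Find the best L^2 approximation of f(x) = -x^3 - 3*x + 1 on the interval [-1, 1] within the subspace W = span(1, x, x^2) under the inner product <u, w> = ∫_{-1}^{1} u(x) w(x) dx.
g(x) = 1 - 18*x/5

The best approximation g ∈ W is the orthogonal projection of f onto W. Writing g = a_0 + a_1 x + a_2 x^2, the coefficients solve the normal equations G · a = b where
  G_{ij} = <φ_i, φ_j> and b_i = <f, φ_i>, with φ_0 = 1, φ_1 = x, φ_2 = x^2.
G =
  [2, 0, 2/3]
  [0, 2/3, 0]
  [2/3, 0, 2/5],
b = (2, -12/5, 2/3).
Solving gives a_0 = 1, a_1 = -18/5, a_2 = 0, so
  g(x) = 1 - 18*x/5.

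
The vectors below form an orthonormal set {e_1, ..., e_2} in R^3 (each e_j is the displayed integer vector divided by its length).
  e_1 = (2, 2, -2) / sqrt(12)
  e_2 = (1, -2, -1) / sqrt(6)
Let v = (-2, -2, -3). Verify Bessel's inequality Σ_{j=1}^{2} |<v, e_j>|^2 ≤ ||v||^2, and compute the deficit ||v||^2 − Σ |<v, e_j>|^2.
Σ |<v, e_j>|^2 = 9/2; ||v||^2 = 17; deficit = 25/2

Write each e_j = u_j / sqrt(<u_j, u_j>) where u_j is the displayed integer vector. Then <v, e_j> = <v, u_j> / sqrt(<u_j, u_j>), so |<v, e_j>|^2 = <v, u_j>^2 / <u_j, u_j>.
Coefficients: <v, e_1> = -2/sqrt(12), <v, e_2> = 5/sqrt(6).
Square and sum: Σ |<v, e_j>|^2 = 9/2.
Compute ||v||^2 = v·v = 17.
Deficit = 17 − 9/2 = 25/2 ≥ 0, confirming Bessel's inequality. (The deficit equals ||v − Σ <v,e_j> e_j||^2, the squared distance from v to span{e_j}.)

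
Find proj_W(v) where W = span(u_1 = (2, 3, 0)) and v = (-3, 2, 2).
proj_W(v) = (0, 0, 0)

Set up U = [u_1 | ... | u_1] ∈ R^(3×1). The projector onto W = col(U) is P = U (U^T U)^(-1) U^T.
Compute U^T U =
  [13],
and U^T v = (0).
Solve U^T U · c = U^T v for the coefficients: c = (0). The projection is proj_W(v) = U c.
Check: (v - proj_W(v)) · u_1 = 0  (should be 0).
Result: proj_W(v) = (0, 0, 0).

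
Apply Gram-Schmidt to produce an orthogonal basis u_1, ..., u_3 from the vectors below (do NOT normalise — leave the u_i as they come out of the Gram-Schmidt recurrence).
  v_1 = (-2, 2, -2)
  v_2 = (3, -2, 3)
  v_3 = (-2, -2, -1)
Orthogonal basis:
  u_1 = (-2, 2, -2)
  u_2 = (1/3, 2/3, 1/3)
  u_3 = (-1/2, 0, 1/2)

Apply the Gram-Schmidt recurrence
  u_1 = v_1
  u_i = v_i − Σ_{j<i} ((v_i · u_j) / (u_j · u_j)) · u_j.

Step by step this gives:
  u_1 = (-2, 2, -2)
  u_2 = (1/3, 2/3, 1/3)
  u_3 = (-1/2, 0, 1/2)

Orthogonality check:
  u_2 · u_1 = 0 (should be 0)
  u_3 · u_1 = 0 (should be 0)
  u_3 · u_2 = 0 (should be 0)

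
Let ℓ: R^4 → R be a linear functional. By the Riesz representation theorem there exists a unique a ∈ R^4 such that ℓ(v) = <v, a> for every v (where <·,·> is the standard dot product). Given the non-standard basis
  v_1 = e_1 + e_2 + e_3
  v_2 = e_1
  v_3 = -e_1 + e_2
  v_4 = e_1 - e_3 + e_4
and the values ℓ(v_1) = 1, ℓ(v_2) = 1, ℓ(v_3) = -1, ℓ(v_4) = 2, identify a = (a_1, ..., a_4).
a = (1, 0, 0, 1)

Write a = (a_1, ..., a_4) in the standard basis. For each basis vector v_i, ℓ(v_i) = <v_i, a> is a linear equation in the a_j's. Collect the n equations into a matrix system V a = ℓ, where row i of V is v_i (expressed in the standard basis). Since V is invertible (lower-triangular with 1s on the diagonal, up to permutation), solve by back-substitution:
  V =
[[1, 1, 1, 0],
 [1, 0, 0, 0],
 [-1, 1, 0, 0],
 [1, 0, -1, 1]]
  V a = (1, 1, -1, 2)
Solving gives a = (1, 0, 0, 1).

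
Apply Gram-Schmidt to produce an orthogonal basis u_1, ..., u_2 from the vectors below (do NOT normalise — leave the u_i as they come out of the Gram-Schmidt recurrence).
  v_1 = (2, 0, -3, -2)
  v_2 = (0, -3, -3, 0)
Orthogonal basis:
  u_1 = (2, 0, -3, -2)
  u_2 = (-18/17, -3, -24/17, 18/17)

Apply the Gram-Schmidt recurrence
  u_1 = v_1
  u_i = v_i − Σ_{j<i} ((v_i · u_j) / (u_j · u_j)) · u_j.

Step by step this gives:
  u_1 = (2, 0, -3, -2)
  u_2 = (-18/17, -3, -24/17, 18/17)

Orthogonality check:
  u_2 · u_1 = 0 (should be 0)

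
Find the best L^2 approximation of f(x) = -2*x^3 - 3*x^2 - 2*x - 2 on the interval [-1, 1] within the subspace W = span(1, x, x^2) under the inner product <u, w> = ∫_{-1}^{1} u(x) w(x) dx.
g(x) = -3*x^2 - 16*x/5 - 2

The best approximation g ∈ W is the orthogonal projection of f onto W. Writing g = a_0 + a_1 x + a_2 x^2, the coefficients solve the normal equations G · a = b where
  G_{ij} = <φ_i, φ_j> and b_i = <f, φ_i>, with φ_0 = 1, φ_1 = x, φ_2 = x^2.
G =
  [2, 0, 2/3]
  [0, 2/3, 0]
  [2/3, 0, 2/5],
b = (-6, -32/15, -38/15).
Solving gives a_0 = -2, a_1 = -16/5, a_2 = -3, so
  g(x) = -3*x^2 - 16*x/5 - 2.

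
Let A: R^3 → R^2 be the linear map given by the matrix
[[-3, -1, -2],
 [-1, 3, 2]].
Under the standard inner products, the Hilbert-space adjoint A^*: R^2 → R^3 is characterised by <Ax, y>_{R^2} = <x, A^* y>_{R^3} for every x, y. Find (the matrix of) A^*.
A^* = A^T =
[[-3, -1],
 [-1, 3],
 [-2, 2]]

For real matrices with standard dot products, the defining identity <Ax, y> = <x, A^* y> gives (Ax)^T y = x^T (A^*) y, i.e. x^T A^T y = x^T (A^*) y. Since this holds for all x, y, we must have A^* = A^T. Therefore
A^* =
[[-3, -1],
 [-1, 3],
 [-2, 2]].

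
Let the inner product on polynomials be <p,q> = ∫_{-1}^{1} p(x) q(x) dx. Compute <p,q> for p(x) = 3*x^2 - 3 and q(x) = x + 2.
<p,q> = -8

Expand the product: p(x)·q(x) = 3*x^3 + 6*x^2 - 3*x - 6.
∫_{-1}^{1} of each monomial x^k gives [2/(k+1) if k even, 0 if k odd]. Integrating term-by-term (or equivalently evaluating the antiderivative F(x) = 3*x^4/4 + 2*x^3 - 3*x^2/2 - 6*x at the endpoints):
  F(1) − F(−1) = -19/4 − (13/4) = -8.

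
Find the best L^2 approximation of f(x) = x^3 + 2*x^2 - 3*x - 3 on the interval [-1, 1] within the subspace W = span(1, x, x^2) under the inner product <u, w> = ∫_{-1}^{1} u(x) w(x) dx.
g(x) = 2*x^2 - 12*x/5 - 3

The best approximation g ∈ W is the orthogonal projection of f onto W. Writing g = a_0 + a_1 x + a_2 x^2, the coefficients solve the normal equations G · a = b where
  G_{ij} = <φ_i, φ_j> and b_i = <f, φ_i>, with φ_0 = 1, φ_1 = x, φ_2 = x^2.
G =
  [2, 0, 2/3]
  [0, 2/3, 0]
  [2/3, 0, 2/5],
b = (-14/3, -8/5, -6/5).
Solving gives a_0 = -3, a_1 = -12/5, a_2 = 2, so
  g(x) = 2*x^2 - 12*x/5 - 3.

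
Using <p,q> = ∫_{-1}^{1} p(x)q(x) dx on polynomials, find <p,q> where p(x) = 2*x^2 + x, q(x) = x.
<p,q> = 2/3

Expand the product: p(x)·q(x) = 2*x^3 + x^2.
∫_{-1}^{1} of each monomial x^k gives [2/(k+1) if k even, 0 if k odd]. Integrating term-by-term (or equivalently evaluating the antiderivative F(x) = x^4/2 + x^3/3 at the endpoints):
  F(1) − F(−1) = 5/6 − (1/6) = 2/3.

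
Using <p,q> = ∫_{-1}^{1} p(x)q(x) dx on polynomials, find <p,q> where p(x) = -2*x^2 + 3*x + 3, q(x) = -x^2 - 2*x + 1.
<p,q> = -8/15

Expand the product: p(x)·q(x) = 2*x^4 + x^3 - 11*x^2 - 3*x + 3.
∫_{-1}^{1} of each monomial x^k gives [2/(k+1) if k even, 0 if k odd]. Integrating term-by-term (or equivalently evaluating the antiderivative F(x) = 2*x^5/5 + x^4/4 - 11*x^3/3 - 3*x^2/2 + 3*x at the endpoints):
  F(1) − F(−1) = -91/60 − (-59/60) = -8/15.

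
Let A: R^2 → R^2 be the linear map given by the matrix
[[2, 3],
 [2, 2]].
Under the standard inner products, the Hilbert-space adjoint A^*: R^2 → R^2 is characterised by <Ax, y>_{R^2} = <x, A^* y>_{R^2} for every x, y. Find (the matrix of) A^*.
A^* = A^T =
[[2, 2],
 [3, 2]]

For real matrices with standard dot products, the defining identity <Ax, y> = <x, A^* y> gives (Ax)^T y = x^T (A^*) y, i.e. x^T A^T y = x^T (A^*) y. Since this holds for all x, y, we must have A^* = A^T. Therefore
A^* =
[[2, 2],
 [3, 2]].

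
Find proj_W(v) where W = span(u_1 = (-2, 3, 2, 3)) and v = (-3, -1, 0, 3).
proj_W(v) = (-12/13, 18/13, 12/13, 18/13)

Set up U = [u_1 | ... | u_1] ∈ R^(4×1). The projector onto W = col(U) is P = U (U^T U)^(-1) U^T.
Compute U^T U =
  [26],
and U^T v = (12).
Solve U^T U · c = U^T v for the coefficients: c = (6/13). The projection is proj_W(v) = U c.
Check: (v - proj_W(v)) · u_1 = 0  (should be 0).
Result: proj_W(v) = (-12/13, 18/13, 12/13, 18/13).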